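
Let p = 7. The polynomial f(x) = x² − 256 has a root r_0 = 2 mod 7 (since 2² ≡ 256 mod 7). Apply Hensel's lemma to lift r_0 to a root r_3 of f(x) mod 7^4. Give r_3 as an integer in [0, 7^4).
r_3 = 16 (mod 2401)

Hensel's recurrence: r_{i+1} = r_i − f(r_i)·(f′(r_i))^{-1} mod 7^{i+2}, with f′(x) = 2x. Iterate:
  r_0 = 2 (mod 7)
  r_1 = 16 (mod 49)
  r_2 = 16 (mod 343)
  r_3 = 16 (mod 2401)
Final: r_3 = 16, and one checks f(r_3) ≡ 0 mod 7^4.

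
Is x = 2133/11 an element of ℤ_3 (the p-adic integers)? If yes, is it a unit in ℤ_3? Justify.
x ∈ ℤ_3 but not a unit; v_3(x) = 3 > 0

ℤ_3 = {x ∈ ℚ_3 : v_3(x) ≥ 0} and ℤ_3^× = {x ∈ ℤ_3 : v_3(x) = 0}. Here v_3(2133/11) = v_3(num) − v_3(den) = 3; compare against these criteria.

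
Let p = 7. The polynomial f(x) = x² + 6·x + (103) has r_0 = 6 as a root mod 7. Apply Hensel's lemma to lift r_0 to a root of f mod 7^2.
r_1 = 48 (mod 49)

Hensel: r_{i+1} = r_i − f(r_i)·(f′(r_i))^{-1} mod 7^{i+2}, f′(x) = 2x + 6. Iterate:
  r_0 = 6 (mod 7)
  r_1 = 48 (mod 49)
Final: r = 48 satisfies f(r) ≡ 0 mod 7^2.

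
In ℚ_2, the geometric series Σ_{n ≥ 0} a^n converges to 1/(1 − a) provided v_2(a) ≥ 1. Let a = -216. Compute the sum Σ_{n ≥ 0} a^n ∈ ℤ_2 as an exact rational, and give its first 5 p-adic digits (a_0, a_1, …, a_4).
Σ a^n = 1/(1 − a) = 1/217;  first 5 digits = (1, 0, 0, 1, 0)

v_2(a) = 3 ≥ 1, so the series converges in ℤ_2 to 1/(1 − a) = 1/(1 − (-216)) = 1/217. Expand this rational in ℤ_2: compute digits iteratively via d_i = x_i mod 2, x_{i+1} = (x_i − d_i)/2. The first 5 digits are (1, 0, 0, 1, 0).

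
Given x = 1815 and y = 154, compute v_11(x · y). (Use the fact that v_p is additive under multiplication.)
v_11(279510) = 3

v_p(x) = 2 (factor: 1815 = 11^2 · 15); v_p(y) = 1 (factor: 154 = 11^1 · 14). Additivity: v_p(xy) = v_p(x) + v_p(y) = 2 + 1 = 3. (Direct check: xy = 279510 = 11^3 · (210).)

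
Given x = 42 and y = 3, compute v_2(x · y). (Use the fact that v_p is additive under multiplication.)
v_2(126) = 1

v_p(x) = 1 (factor: 42 = 2^1 · 21); v_p(y) = 0 (factor: 3 = 2^0 · 3). Additivity: v_p(xy) = v_p(x) + v_p(y) = 1 + 0 = 1. (Direct check: xy = 126 = 2^1 · (63).)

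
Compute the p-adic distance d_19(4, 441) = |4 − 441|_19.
d_19(4, 441) = 1/19

Step 1 — x − y = 4 − 441 = -437. Step 2 — v_19(-437) = 1 (factor: -437 = −(19^1 · 23); the sign does not affect v_p). Step 3 — |x − y|_19 = 19^{-1} = 1/19.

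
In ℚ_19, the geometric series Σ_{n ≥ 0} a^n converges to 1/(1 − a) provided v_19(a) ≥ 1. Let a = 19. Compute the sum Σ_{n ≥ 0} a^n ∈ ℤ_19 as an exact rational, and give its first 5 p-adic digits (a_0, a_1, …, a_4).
Σ a^n = 1/(1 − a) = -1/18;  first 5 digits = (1, 1, 1, 1, 1)

v_19(a) = 1 ≥ 1, so the series converges in ℤ_19 to 1/(1 − a) = 1/(1 − 19) = -1/18. Expand this rational in ℤ_19: compute digits iteratively via d_i = x_i mod 19, x_{i+1} = (x_i − d_i)/19. The first 5 digits are (1, 1, 1, 1, 1).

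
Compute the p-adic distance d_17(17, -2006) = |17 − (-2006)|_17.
d_17(17, -2006) = 1/289

Step 1 — x − y = 17 − (-2006) = 2023. Step 2 — v_17(2023) = 2 (factor: 2023 = (17^2 · 7); the sign does not affect v_p). Step 3 — |x − y|_17 = 17^{-2} = 1/289.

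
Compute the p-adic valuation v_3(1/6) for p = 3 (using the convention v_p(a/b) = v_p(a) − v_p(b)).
v_3(1/6) = -1

Factor powers of 3 from the numerator and denominator of the reduced fraction: 1 = 3^0 · 1 and 6 = 3^1 · 2. Apply v_p(a/b) = v_p(a) − v_p(b): v_3(1/6) = 0 − 1 = -1.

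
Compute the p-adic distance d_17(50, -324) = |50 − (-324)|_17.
d_17(50, -324) = 1/17

Step 1 — x − y = 50 − (-324) = 374. Step 2 — v_17(374) = 1 (factor: 374 = (17^1 · 22); the sign does not affect v_p). Step 3 — |x − y|_17 = 17^{-1} = 1/17.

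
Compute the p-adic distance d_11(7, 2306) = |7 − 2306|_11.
d_11(7, 2306) = 1/121

Step 1 — x − y = 7 − 2306 = -2299. Step 2 — v_11(-2299) = 2 (factor: -2299 = −(11^2 · 19); the sign does not affect v_p). Step 3 — |x − y|_11 = 11^{-2} = 1/121.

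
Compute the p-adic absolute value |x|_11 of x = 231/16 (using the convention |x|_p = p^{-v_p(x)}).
|231/16|_11 = 1/11

Step 1 — compute v_11(x) by factoring powers of 11 out of the numerator and denominator: v_11(231/16) = 1. Step 2 — apply |x|_p = p^{-v_p(x)} = 11^{-1} = 1/11.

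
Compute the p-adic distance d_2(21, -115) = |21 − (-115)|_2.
d_2(21, -115) = 1/8

Step 1 — x − y = 21 − (-115) = 136. Step 2 — v_2(136) = 3 (factor: 136 = (2^3 · 17); the sign does not affect v_p). Step 3 — |x − y|_2 = 2^{-3} = 1/8.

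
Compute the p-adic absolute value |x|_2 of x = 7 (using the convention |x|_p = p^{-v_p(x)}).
|7|_2 = 1

Step 1 — compute v_2(x) by factoring powers of 2 out of the numerator and denominator: v_2(7) = 0. Step 2 — apply |x|_p = p^{-v_p(x)} = 2^{0} = 1.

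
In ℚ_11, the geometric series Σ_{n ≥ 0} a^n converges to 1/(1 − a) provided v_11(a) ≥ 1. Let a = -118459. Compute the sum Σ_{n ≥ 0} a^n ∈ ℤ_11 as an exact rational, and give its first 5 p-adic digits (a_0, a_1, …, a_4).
Σ a^n = 1/(1 − a) = 1/118460;  first 5 digits = (1, 0, 0, 10, 2)

v_11(a) = 3 ≥ 1, so the series converges in ℤ_11 to 1/(1 − a) = 1/(1 − (-118459)) = 1/118460. Expand this rational in ℤ_11: compute digits iteratively via d_i = x_i mod 11, x_{i+1} = (x_i − d_i)/11. The first 5 digits are (1, 0, 0, 10, 2).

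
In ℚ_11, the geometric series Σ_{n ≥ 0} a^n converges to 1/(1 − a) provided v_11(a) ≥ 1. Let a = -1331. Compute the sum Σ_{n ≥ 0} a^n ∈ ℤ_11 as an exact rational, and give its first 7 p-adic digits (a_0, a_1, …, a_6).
Σ a^n = 1/(1 − a) = 1/1332;  first 7 digits = (1, 0, 0, 10, 10, 10, 0)

v_11(a) = 3 ≥ 1, so the series converges in ℤ_11 to 1/(1 − a) = 1/(1 − (-1331)) = 1/1332. Expand this rational in ℤ_11: compute digits iteratively via d_i = x_i mod 11, x_{i+1} = (x_i − d_i)/11. The first 7 digits are (1, 0, 0, 10, 10, 10, 0).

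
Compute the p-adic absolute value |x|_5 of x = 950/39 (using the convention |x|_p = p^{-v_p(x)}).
|950/39|_5 = 1/25

Step 1 — compute v_5(x) by factoring powers of 5 out of the numerator and denominator: v_5(950/39) = 2. Step 2 — apply |x|_p = p^{-v_p(x)} = 5^{-2} = 1/25.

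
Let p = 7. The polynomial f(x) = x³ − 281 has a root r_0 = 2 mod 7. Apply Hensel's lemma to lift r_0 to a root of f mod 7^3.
r_2 = 184 (mod 343)

Hensel: r_{i+1} = r_i − f(r_i)/f′(r_i) mod 7^{i+2}, where f′(x) = 3x². Iterate:
  r_0 = 2 (mod 7)
  r_1 = 37 (mod 49)
  r_2 = 184 (mod 343)
Final: r = 184 with f(r) ≡ 0 mod 7^3.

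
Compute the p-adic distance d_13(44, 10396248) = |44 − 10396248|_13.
d_13(44, 10396248) = 1/371293

Step 1 — x − y = 44 − 10396248 = -10396204. Step 2 — v_13(-10396204) = 5 (factor: -10396204 = −(13^5 · 28); the sign does not affect v_p). Step 3 — |x − y|_13 = 13^{-5} = 1/371293.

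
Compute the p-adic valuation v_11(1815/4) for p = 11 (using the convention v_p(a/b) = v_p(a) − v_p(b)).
v_11(1815/4) = 2

Factor powers of 11 from the numerator and denominator of the reduced fraction: 1815 = 11^2 · 15 and 4 = 11^0 · 4. Apply v_p(a/b) = v_p(a) − v_p(b): v_11(1815/4) = 2 − 0 = 2.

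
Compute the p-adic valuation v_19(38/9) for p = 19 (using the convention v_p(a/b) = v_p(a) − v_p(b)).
v_19(38/9) = 1

Factor powers of 19 from the numerator and denominator of the reduced fraction: 38 = 19^1 · 2 and 9 = 19^0 · 9. Apply v_p(a/b) = v_p(a) − v_p(b): v_19(38/9) = 1 − 0 = 1.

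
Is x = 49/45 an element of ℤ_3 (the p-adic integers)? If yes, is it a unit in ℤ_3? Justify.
x ∉ ℤ_3 (v_3(x) = -2 < 0)

ℤ_3 = {x ∈ ℚ_3 : v_3(x) ≥ 0} and ℤ_3^× = {x ∈ ℤ_3 : v_3(x) = 0}. Here v_3(49/45) = v_3(num) − v_3(den) = -2; compare against these criteria.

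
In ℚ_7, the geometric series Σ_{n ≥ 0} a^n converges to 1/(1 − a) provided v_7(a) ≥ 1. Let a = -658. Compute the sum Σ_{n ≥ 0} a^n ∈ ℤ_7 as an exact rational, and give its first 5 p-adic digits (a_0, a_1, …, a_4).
Σ a^n = 1/(1 − a) = 1/659;  first 5 digits = (1, 4, 2, 1, 4)

v_7(a) = 1 ≥ 1, so the series converges in ℤ_7 to 1/(1 − a) = 1/(1 − (-658)) = 1/659. Expand this rational in ℤ_7: compute digits iteratively via d_i = x_i mod 7, x_{i+1} = (x_i − d_i)/7. The first 5 digits are (1, 4, 2, 1, 4).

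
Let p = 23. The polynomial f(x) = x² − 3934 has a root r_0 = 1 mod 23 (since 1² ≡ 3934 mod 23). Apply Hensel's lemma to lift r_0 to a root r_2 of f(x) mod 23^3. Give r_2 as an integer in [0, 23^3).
r_2 = 7522 (mod 12167)

Hensel's recurrence: r_{i+1} = r_i − f(r_i)·(f′(r_i))^{-1} mod 23^{i+2}, with f′(x) = 2x. Iterate:
  r_0 = 1 (mod 23)
  r_1 = 116 (mod 529)
  r_2 = 7522 (mod 12167)
Final: r_2 = 7522, and one checks f(r_2) ≡ 0 mod 23^3.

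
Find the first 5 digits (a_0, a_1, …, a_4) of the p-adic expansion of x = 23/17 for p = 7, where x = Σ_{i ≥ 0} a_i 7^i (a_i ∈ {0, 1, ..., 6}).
(a_0, …, a_4) = (3, 1, 6, 2, 0)

v_7(23/17) = 0 (numerator and denominator both coprime to 7), so x ∈ ℤ_7^×. Compute digits iteratively via a_i = x_i mod 7, x_{i+1} = (x_i − a_i)/7, with x_0 = x:
  x_0 = 23/17;  a_0 = 3;  x_1 = (x_0 − 3)/7 = -4/17
  x_1 = -4/17;  a_1 = 1;  x_2 = (x_1 − 1)/7 = -3/17
  x_2 = -3/17;  a_2 = 6;  x_3 = (x_2 − 6)/7 = -15/17
  x_3 = -15/17;  a_3 = 2;  x_4 = (x_3 − 2)/7 = -7/17
  x_4 = -7/17;  a_4 = 0;  x_5 = (x_4 − 0)/7 = -1/17
Digits: (3, 1, 6, 2, 0).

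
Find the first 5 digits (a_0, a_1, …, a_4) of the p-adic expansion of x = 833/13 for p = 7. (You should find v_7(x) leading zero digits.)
(a_0, …, a_4) = (0, 0, 4, 5, 3)

v_7(833/13) = 2, so a_0 = ... = a_1 = 0. Factor out: x = 7^2 · u with u = 17/13 a unit in ℤ_7. Expand u iteratively via a_{v+i} = u_i mod 7, u_{i+1} = (u_i − a_{v+i})/7:
  u_0 = 17/13;  a_2 = 4;  u_1 = (u_0 − 4)/7 = -5/13
  u_1 = -5/13;  a_3 = 5;  u_2 = (u_1 − 5)/7 = -10/13
  u_2 = -10/13;  a_4 = 3;  u_3 = (u_2 − 3)/7 = -7/13
Digits: (0, 0, 4, 5, 3).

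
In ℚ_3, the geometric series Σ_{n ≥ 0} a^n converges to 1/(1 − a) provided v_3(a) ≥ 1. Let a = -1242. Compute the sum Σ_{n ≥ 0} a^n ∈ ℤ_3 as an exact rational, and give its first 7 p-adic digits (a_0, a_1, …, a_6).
Σ a^n = 1/(1 − a) = 1/1243;  first 7 digits = (1, 0, 0, 2, 2, 0, 2)

v_3(a) = 3 ≥ 1, so the series converges in ℤ_3 to 1/(1 − a) = 1/(1 − (-1242)) = 1/1243. Expand this rational in ℤ_3: compute digits iteratively via d_i = x_i mod 3, x_{i+1} = (x_i − d_i)/3. The first 7 digits are (1, 0, 0, 2, 2, 0, 2).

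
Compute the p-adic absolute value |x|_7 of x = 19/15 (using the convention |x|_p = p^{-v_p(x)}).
|19/15|_7 = 1

Step 1 — compute v_7(x) by factoring powers of 7 out of the numerator and denominator: v_7(19/15) = 0. Step 2 — apply |x|_p = p^{-v_p(x)} = 7^{0} = 1.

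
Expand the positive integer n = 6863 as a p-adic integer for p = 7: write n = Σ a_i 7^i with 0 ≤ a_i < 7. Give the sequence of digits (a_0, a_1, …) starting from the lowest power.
(a_0, a_1, …) = (3, 0, 0, 6, 2)

Repeated division by 7 gives the digits low-to-high: 6863 = 3 + 6·7^3 + 2·7^4. Digit sequence: (3, 0, 0, 6, 2).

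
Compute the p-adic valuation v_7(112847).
v_7(112847) = 4

v_7(n) is the largest exponent k such that 7^k divides n. Factor out: 112847 = 7^4 · 47. (Sign doesn't affect v_p.) So v_7(112847) = 4.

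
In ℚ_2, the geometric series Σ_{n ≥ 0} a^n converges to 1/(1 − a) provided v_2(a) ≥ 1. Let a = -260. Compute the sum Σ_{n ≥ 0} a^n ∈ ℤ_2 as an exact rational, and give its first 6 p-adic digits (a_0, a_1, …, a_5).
Σ a^n = 1/(1 − a) = 1/261;  first 6 digits = (1, 0, 1, 1, 0, 0)

v_2(a) = 2 ≥ 1, so the series converges in ℤ_2 to 1/(1 − a) = 1/(1 − (-260)) = 1/261. Expand this rational in ℤ_2: compute digits iteratively via d_i = x_i mod 2, x_{i+1} = (x_i − d_i)/2. The first 6 digits are (1, 0, 1, 1, 0, 0).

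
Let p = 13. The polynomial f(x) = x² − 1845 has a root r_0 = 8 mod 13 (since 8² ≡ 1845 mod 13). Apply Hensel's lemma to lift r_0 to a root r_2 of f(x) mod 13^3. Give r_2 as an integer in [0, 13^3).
r_2 = 489 (mod 2197)

Hensel's recurrence: r_{i+1} = r_i − f(r_i)·(f′(r_i))^{-1} mod 13^{i+2}, with f′(x) = 2x. Iterate:
  r_0 = 8 (mod 13)
  r_1 = 151 (mod 169)
  r_2 = 489 (mod 2197)
Final: r_2 = 489, and one checks f(r_2) ≡ 0 mod 13^3.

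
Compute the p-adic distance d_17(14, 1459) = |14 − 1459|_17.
d_17(14, 1459) = 1/289

Step 1 — x − y = 14 − 1459 = -1445. Step 2 — v_17(-1445) = 2 (factor: -1445 = −(17^2 · 5); the sign does not affect v_p). Step 3 — |x − y|_17 = 17^{-2} = 1/289.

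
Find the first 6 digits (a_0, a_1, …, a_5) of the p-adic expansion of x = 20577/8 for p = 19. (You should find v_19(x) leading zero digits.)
(a_0, …, a_5) = (0, 0, 0, 17, 11, 16)

v_19(20577/8) = 3, so a_0 = ... = a_2 = 0. Factor out: x = 19^3 · u with u = 3/8 a unit in ℤ_19. Expand u iteratively via a_{v+i} = u_i mod 19, u_{i+1} = (u_i − a_{v+i})/19:
  u_0 = 3/8;  a_3 = 17;  u_1 = (u_0 − 17)/19 = -7/8
  u_1 = -7/8;  a_4 = 11;  u_2 = (u_1 − 11)/19 = -5/8
  u_2 = -5/8;  a_5 = 16;  u_3 = (u_2 − 16)/19 = -7/8
Digits: (0, 0, 0, 17, 11, 16).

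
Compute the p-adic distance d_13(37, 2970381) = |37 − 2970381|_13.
d_13(37, 2970381) = 1/371293

Step 1 — x − y = 37 − 2970381 = -2970344. Step 2 — v_13(-2970344) = 5 (factor: -2970344 = −(13^5 · 8); the sign does not affect v_p). Step 3 — |x − y|_13 = 13^{-5} = 1/371293.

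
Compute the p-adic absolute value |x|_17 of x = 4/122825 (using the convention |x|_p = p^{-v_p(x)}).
|4/122825|_17 = 4913

Step 1 — compute v_17(x) by factoring powers of 17 out of the numerator and denominator: v_17(4/122825) = -3. Step 2 — apply |x|_p = p^{-v_p(x)} = 17^{3} = 4913.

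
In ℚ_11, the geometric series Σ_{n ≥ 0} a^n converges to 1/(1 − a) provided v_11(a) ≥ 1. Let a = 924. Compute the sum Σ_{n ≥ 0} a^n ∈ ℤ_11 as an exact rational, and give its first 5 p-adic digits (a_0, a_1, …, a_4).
Σ a^n = 1/(1 − a) = -1/923;  first 5 digits = (1, 7, 1, 6, 10)

v_11(a) = 1 ≥ 1, so the series converges in ℤ_11 to 1/(1 − a) = 1/(1 − 924) = -1/923. Expand this rational in ℤ_11: compute digits iteratively via d_i = x_i mod 11, x_{i+1} = (x_i − d_i)/11. The first 5 digits are (1, 7, 1, 6, 10).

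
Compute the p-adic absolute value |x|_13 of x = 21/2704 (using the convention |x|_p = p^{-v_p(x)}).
|21/2704|_13 = 169

Step 1 — compute v_13(x) by factoring powers of 13 out of the numerator and denominator: v_13(21/2704) = -2. Step 2 — apply |x|_p = p^{-v_p(x)} = 13^{2} = 169.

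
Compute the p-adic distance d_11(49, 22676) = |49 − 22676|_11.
d_11(49, 22676) = 1/1331

Step 1 — x − y = 49 − 22676 = -22627. Step 2 — v_11(-22627) = 3 (factor: -22627 = −(11^3 · 17); the sign does not affect v_p). Step 3 — |x − y|_11 = 11^{-3} = 1/1331.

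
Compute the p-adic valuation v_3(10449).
v_3(10449) = 5

v_3(n) is the largest exponent k such that 3^k divides n. Factor out: 10449 = 3^5 · 43. (Sign doesn't affect v_p.) So v_3(10449) = 5.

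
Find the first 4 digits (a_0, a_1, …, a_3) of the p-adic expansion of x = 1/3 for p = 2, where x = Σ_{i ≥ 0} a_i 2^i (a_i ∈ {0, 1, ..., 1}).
(a_0, …, a_3) = (1, 1, 0, 1)

v_2(1/3) = 0 (numerator and denominator both coprime to 2), so x ∈ ℤ_2^×. Compute digits iteratively via a_i = x_i mod 2, x_{i+1} = (x_i − a_i)/2, with x_0 = x:
  x_0 = 1/3;  a_0 = 1;  x_1 = (x_0 − 1)/2 = -1/3
  x_1 = -1/3;  a_1 = 1;  x_2 = (x_1 − 1)/2 = -2/3
  x_2 = -2/3;  a_2 = 0;  x_3 = (x_2 − 0)/2 = -1/3
  x_3 = -1/3;  a_3 = 1;  x_4 = (x_3 − 1)/2 = -2/3
Digits: (1, 1, 0, 1).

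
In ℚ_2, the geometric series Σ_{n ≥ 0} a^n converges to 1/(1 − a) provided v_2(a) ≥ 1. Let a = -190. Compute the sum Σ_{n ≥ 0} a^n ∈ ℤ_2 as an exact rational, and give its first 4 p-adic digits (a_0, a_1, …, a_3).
Σ a^n = 1/(1 − a) = 1/191;  first 4 digits = (1, 1, 1, 1)

v_2(a) = 1 ≥ 1, so the series converges in ℤ_2 to 1/(1 − a) = 1/(1 − (-190)) = 1/191. Expand this rational in ℤ_2: compute digits iteratively via d_i = x_i mod 2, x_{i+1} = (x_i − d_i)/2. The first 4 digits are (1, 1, 1, 1).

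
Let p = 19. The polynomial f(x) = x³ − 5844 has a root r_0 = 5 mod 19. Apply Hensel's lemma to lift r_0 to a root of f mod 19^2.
r_1 = 62 (mod 361)

Hensel: r_{i+1} = r_i − f(r_i)/f′(r_i) mod 19^{i+2}, where f′(x) = 3x². Iterate:
  r_0 = 5 (mod 19)
  r_1 = 62 (mod 361)
Final: r = 62 with f(r) ≡ 0 mod 19^2.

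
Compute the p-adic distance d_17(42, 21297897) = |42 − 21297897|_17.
d_17(42, 21297897) = 1/1419857

Step 1 — x − y = 42 − 21297897 = -21297855. Step 2 — v_17(-21297855) = 5 (factor: -21297855 = −(17^5 · 15); the sign does not affect v_p). Step 3 — |x − y|_17 = 17^{-5} = 1/1419857.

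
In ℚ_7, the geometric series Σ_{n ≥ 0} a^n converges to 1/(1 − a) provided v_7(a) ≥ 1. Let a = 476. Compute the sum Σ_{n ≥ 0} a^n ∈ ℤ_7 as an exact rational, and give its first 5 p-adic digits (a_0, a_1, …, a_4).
Σ a^n = 1/(1 − a) = -1/475;  first 5 digits = (1, 5, 6, 2, 5)

v_7(a) = 1 ≥ 1, so the series converges in ℤ_7 to 1/(1 − a) = 1/(1 − 476) = -1/475. Expand this rational in ℤ_7: compute digits iteratively via d_i = x_i mod 7, x_{i+1} = (x_i − d_i)/7. The first 5 digits are (1, 5, 6, 2, 5).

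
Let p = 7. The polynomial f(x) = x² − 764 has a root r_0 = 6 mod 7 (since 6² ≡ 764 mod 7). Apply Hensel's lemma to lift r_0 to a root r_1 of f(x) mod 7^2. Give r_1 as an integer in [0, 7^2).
r_1 = 34 (mod 49)

Hensel's recurrence: r_{i+1} = r_i − f(r_i)·(f′(r_i))^{-1} mod 7^{i+2}, with f′(x) = 2x. Iterate:
  r_0 = 6 (mod 7)
  r_1 = 34 (mod 49)
Final: r_1 = 34, and one checks f(r_1) ≡ 0 mod 7^2.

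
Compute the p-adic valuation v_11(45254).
v_11(45254) = 3

v_11(n) is the largest exponent k such that 11^k divides n. Factor out: 45254 = 11^3 · 34. (Sign doesn't affect v_p.) So v_11(45254) = 3.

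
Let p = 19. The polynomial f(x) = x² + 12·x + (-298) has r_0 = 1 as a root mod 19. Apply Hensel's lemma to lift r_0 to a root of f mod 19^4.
r_3 = 70339 (mod 130321)

Hensel: r_{i+1} = r_i − f(r_i)·(f′(r_i))^{-1} mod 19^{i+2}, f′(x) = 2x + 12. Iterate:
  r_0 = 1 (mod 19)
  r_1 = 305 (mod 361)
  r_2 = 1749 (mod 6859)
  r_3 = 70339 (mod 130321)
Final: r = 70339 satisfies f(r) ≡ 0 mod 19^4.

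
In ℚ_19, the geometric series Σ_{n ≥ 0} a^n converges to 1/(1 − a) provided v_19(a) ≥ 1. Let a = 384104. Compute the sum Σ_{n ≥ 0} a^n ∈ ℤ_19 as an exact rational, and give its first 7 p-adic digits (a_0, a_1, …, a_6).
Σ a^n = 1/(1 − a) = -1/384103;  first 7 digits = (1, 0, 0, 18, 2, 0, 1)

v_19(a) = 3 ≥ 1, so the series converges in ℤ_19 to 1/(1 − a) = 1/(1 − 384104) = -1/384103. Expand this rational in ℤ_19: compute digits iteratively via d_i = x_i mod 19, x_{i+1} = (x_i − d_i)/19. The first 7 digits are (1, 0, 0, 18, 2, 0, 1).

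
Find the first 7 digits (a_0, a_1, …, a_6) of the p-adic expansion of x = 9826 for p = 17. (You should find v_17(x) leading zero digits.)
(a_0, …, a_6) = (0, 0, 0, 2, 0, 0, 0)

v_17(9826) = 3, so a_0 = ... = a_2 = 0. Factor out: x = 17^3 · u with u = 2 a unit in ℤ_17. Expand u iteratively via a_{v+i} = u_i mod 17, u_{i+1} = (u_i − a_{v+i})/17:
  u_0 = 2;  a_3 = 2;  u_1 = (u_0 − 2)/17 = 0
  u_1 = 0;  a_4 = 0;  u_2 = (u_1 − 0)/17 = 0
  u_2 = 0;  a_5 = 0;  u_3 = (u_2 − 0)/17 = 0
  u_3 = 0;  a_6 = 0;  u_4 = (u_3 − 0)/17 = 0
Digits: (0, 0, 0, 2, 0, 0, 0).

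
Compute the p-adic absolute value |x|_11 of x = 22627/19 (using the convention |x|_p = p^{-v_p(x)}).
|22627/19|_11 = 1/1331

Step 1 — compute v_11(x) by factoring powers of 11 out of the numerator and denominator: v_11(22627/19) = 3. Step 2 — apply |x|_p = p^{-v_p(x)} = 11^{-3} = 1/1331.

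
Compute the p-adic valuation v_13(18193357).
v_13(18193357) = 5

v_13(n) is the largest exponent k such that 13^k divides n. Factor out: 18193357 = 13^5 · 49. (Sign doesn't affect v_p.) So v_13(18193357) = 5.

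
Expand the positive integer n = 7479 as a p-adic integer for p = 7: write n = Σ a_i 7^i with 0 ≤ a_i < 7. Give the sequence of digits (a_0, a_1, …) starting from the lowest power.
(a_0, a_1, …) = (3, 4, 5, 0, 3)

Repeated division by 7 gives the digits low-to-high: 7479 = 3 + 4·7^1 + 5·7^2 + 3·7^4. Digit sequence: (3, 4, 5, 0, 3).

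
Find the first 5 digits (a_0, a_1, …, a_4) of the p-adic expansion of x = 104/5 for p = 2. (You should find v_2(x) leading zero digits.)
(a_0, …, a_4) = (0, 0, 0, 1, 0)

v_2(104/5) = 3, so a_0 = ... = a_2 = 0. Factor out: x = 2^3 · u with u = 13/5 a unit in ℤ_2. Expand u iteratively via a_{v+i} = u_i mod 2, u_{i+1} = (u_i − a_{v+i})/2:
  u_0 = 13/5;  a_3 = 1;  u_1 = (u_0 − 1)/2 = 4/5
  u_1 = 4/5;  a_4 = 0;  u_2 = (u_1 − 0)/2 = 2/5
Digits: (0, 0, 0, 1, 0).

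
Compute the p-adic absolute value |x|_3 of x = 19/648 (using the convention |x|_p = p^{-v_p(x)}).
|19/648|_3 = 81

Step 1 — compute v_3(x) by factoring powers of 3 out of the numerator and denominator: v_3(19/648) = -4. Step 2 — apply |x|_p = p^{-v_p(x)} = 3^{4} = 81.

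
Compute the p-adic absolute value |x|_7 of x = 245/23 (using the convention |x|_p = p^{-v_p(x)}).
|245/23|_7 = 1/49

Step 1 — compute v_7(x) by factoring powers of 7 out of the numerator and denominator: v_7(245/23) = 2. Step 2 — apply |x|_p = p^{-v_p(x)} = 7^{-2} = 1/49.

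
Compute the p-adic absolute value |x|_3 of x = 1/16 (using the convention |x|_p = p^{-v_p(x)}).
|1/16|_3 = 1

Step 1 — compute v_3(x) by factoring powers of 3 out of the numerator and denominator: v_3(1/16) = 0. Step 2 — apply |x|_p = p^{-v_p(x)} = 3^{0} = 1.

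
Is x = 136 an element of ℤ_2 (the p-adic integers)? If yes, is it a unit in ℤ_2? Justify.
x ∈ ℤ_2 but not a unit; v_2(x) = 3 > 0

ℤ_2 = {x ∈ ℚ_2 : v_2(x) ≥ 0} and ℤ_2^× = {x ∈ ℤ_2 : v_2(x) = 0}. Here v_2(136) = v_2(num) − v_2(den) = 3; compare against these criteria.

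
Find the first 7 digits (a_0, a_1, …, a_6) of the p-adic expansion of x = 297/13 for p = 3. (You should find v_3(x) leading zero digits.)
(a_0, …, a_6) = (0, 0, 0, 2, 1, 0, 1)

v_3(297/13) = 3, so a_0 = ... = a_2 = 0. Factor out: x = 3^3 · u with u = 11/13 a unit in ℤ_3. Expand u iteratively via a_{v+i} = u_i mod 3, u_{i+1} = (u_i − a_{v+i})/3:
  u_0 = 11/13;  a_3 = 2;  u_1 = (u_0 − 2)/3 = -5/13
  u_1 = -5/13;  a_4 = 1;  u_2 = (u_1 − 1)/3 = -6/13
  u_2 = -6/13;  a_5 = 0;  u_3 = (u_2 − 0)/3 = -2/13
  u_3 = -2/13;  a_6 = 1;  u_4 = (u_3 − 1)/3 = -5/13
Digits: (0, 0, 0, 2, 1, 0, 1).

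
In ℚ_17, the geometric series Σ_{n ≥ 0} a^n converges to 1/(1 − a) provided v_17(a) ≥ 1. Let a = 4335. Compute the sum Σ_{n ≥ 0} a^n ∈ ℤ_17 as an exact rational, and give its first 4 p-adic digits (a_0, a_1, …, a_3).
Σ a^n = 1/(1 − a) = -1/4334;  first 4 digits = (1, 0, 15, 0)

v_17(a) = 2 ≥ 1, so the series converges in ℤ_17 to 1/(1 − a) = 1/(1 − 4335) = -1/4334. Expand this rational in ℤ_17: compute digits iteratively via d_i = x_i mod 17, x_{i+1} = (x_i − d_i)/17. The first 4 digits are (1, 0, 15, 0).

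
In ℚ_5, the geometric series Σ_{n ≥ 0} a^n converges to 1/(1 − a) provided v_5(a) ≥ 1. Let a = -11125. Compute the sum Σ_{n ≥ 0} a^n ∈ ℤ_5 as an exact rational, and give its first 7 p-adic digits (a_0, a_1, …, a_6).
Σ a^n = 1/(1 − a) = 1/11126;  first 7 digits = (1, 0, 0, 1, 2, 1, 0)

v_5(a) = 3 ≥ 1, so the series converges in ℤ_5 to 1/(1 − a) = 1/(1 − (-11125)) = 1/11126. Expand this rational in ℤ_5: compute digits iteratively via d_i = x_i mod 5, x_{i+1} = (x_i − d_i)/5. The first 7 digits are (1, 0, 0, 1, 2, 1, 0).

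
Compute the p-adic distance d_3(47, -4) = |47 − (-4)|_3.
d_3(47, -4) = 1/3

Step 1 — x − y = 47 − (-4) = 51. Step 2 — v_3(51) = 1 (factor: 51 = (3^1 · 17); the sign does not affect v_p). Step 3 — |x − y|_3 = 3^{-1} = 1/3.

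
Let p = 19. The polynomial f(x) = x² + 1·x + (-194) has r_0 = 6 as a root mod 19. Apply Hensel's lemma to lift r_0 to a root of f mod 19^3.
r_2 = 4072 (mod 6859)

Hensel: r_{i+1} = r_i − f(r_i)·(f′(r_i))^{-1} mod 19^{i+2}, f′(x) = 2x + 1. Iterate:
  r_0 = 6 (mod 19)
  r_1 = 101 (mod 361)
  r_2 = 4072 (mod 6859)
Final: r = 4072 satisfies f(r) ≡ 0 mod 19^3.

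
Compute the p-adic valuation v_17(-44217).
v_17(-44217) = 3

v_17(n) is the largest exponent k such that 17^k divides n. Factor out: -44217 = -17^3 · 9. (Sign doesn't affect v_p.) So v_17(-44217) = 3.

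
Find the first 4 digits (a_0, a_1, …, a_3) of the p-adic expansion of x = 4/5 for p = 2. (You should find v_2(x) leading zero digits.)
(a_0, …, a_3) = (0, 0, 1, 0)

v_2(4/5) = 2, so a_0 = ... = a_1 = 0. Factor out: x = 2^2 · u with u = 1/5 a unit in ℤ_2. Expand u iteratively via a_{v+i} = u_i mod 2, u_{i+1} = (u_i − a_{v+i})/2:
  u_0 = 1/5;  a_2 = 1;  u_1 = (u_0 − 1)/2 = -2/5
  u_1 = -2/5;  a_3 = 0;  u_2 = (u_1 − 0)/2 = -1/5
Digits: (0, 0, 1, 0).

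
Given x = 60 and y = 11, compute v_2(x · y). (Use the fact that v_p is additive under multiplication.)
v_2(660) = 2

v_p(x) = 2 (factor: 60 = 2^2 · 15); v_p(y) = 0 (factor: 11 = 2^0 · 11). Additivity: v_p(xy) = v_p(x) + v_p(y) = 2 + 0 = 2. (Direct check: xy = 660 = 2^2 · (165).)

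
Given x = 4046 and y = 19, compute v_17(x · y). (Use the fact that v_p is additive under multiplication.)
v_17(76874) = 2

v_p(x) = 2 (factor: 4046 = 17^2 · 14); v_p(y) = 0 (factor: 19 = 17^0 · 19). Additivity: v_p(xy) = v_p(x) + v_p(y) = 2 + 0 = 2. (Direct check: xy = 76874 = 17^2 · (266).)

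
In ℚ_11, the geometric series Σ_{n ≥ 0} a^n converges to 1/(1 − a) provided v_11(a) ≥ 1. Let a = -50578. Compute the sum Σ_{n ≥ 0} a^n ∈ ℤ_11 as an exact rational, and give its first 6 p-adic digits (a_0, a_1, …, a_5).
Σ a^n = 1/(1 − a) = 1/50579;  first 6 digits = (1, 0, 0, 6, 7, 10)

v_11(a) = 3 ≥ 1, so the series converges in ℤ_11 to 1/(1 − a) = 1/(1 − (-50578)) = 1/50579. Expand this rational in ℤ_11: compute digits iteratively via d_i = x_i mod 11, x_{i+1} = (x_i − d_i)/11. The first 6 digits are (1, 0, 0, 6, 7, 10).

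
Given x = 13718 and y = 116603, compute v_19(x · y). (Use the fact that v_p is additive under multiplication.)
v_19(1599559954) = 6

v_p(x) = 3 (factor: 13718 = 19^3 · 2); v_p(y) = 3 (factor: 116603 = 19^3 · 17). Additivity: v_p(xy) = v_p(x) + v_p(y) = 3 + 3 = 6. (Direct check: xy = 1599559954 = 19^6 · (34).)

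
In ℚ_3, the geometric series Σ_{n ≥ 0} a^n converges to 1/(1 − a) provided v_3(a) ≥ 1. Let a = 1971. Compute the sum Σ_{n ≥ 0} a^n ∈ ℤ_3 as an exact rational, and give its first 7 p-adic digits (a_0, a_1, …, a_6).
Σ a^n = 1/(1 − a) = -1/1970;  first 7 digits = (1, 0, 0, 1, 0, 2, 0)

v_3(a) = 3 ≥ 1, so the series converges in ℤ_3 to 1/(1 − a) = 1/(1 − 1971) = -1/1970. Expand this rational in ℤ_3: compute digits iteratively via d_i = x_i mod 3, x_{i+1} = (x_i − d_i)/3. The first 7 digits are (1, 0, 0, 1, 0, 2, 0).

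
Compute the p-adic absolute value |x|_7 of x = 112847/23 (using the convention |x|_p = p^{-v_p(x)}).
|112847/23|_7 = 1/2401

Step 1 — compute v_7(x) by factoring powers of 7 out of the numerator and denominator: v_7(112847/23) = 4. Step 2 — apply |x|_p = p^{-v_p(x)} = 7^{-4} = 1/2401.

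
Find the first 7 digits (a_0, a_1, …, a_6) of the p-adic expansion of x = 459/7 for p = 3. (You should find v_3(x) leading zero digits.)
(a_0, …, a_6) = (0, 0, 0, 2, 1, 1, 0)

v_3(459/7) = 3, so a_0 = ... = a_2 = 0. Factor out: x = 3^3 · u with u = 17/7 a unit in ℤ_3. Expand u iteratively via a_{v+i} = u_i mod 3, u_{i+1} = (u_i − a_{v+i})/3:
  u_0 = 17/7;  a_3 = 2;  u_1 = (u_0 − 2)/3 = 1/7
  u_1 = 1/7;  a_4 = 1;  u_2 = (u_1 − 1)/3 = -2/7
  u_2 = -2/7;  a_5 = 1;  u_3 = (u_2 − 1)/3 = -3/7
  u_3 = -3/7;  a_6 = 0;  u_4 = (u_3 − 0)/3 = -1/7
Digits: (0, 0, 0, 2, 1, 1, 0).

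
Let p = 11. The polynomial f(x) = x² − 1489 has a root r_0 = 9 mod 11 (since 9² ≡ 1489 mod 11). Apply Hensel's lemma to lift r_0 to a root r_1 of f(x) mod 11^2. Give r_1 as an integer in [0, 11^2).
r_1 = 20 (mod 121)

Hensel's recurrence: r_{i+1} = r_i − f(r_i)·(f′(r_i))^{-1} mod 11^{i+2}, with f′(x) = 2x. Iterate:
  r_0 = 9 (mod 11)
  r_1 = 20 (mod 121)
Final: r_1 = 20, and one checks f(r_1) ≡ 0 mod 11^2.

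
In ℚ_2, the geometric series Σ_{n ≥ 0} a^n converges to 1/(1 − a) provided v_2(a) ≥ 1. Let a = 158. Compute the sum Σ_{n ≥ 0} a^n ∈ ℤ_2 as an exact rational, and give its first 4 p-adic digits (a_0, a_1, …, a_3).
Σ a^n = 1/(1 − a) = -1/157;  first 4 digits = (1, 1, 0, 1)

v_2(a) = 1 ≥ 1, so the series converges in ℤ_2 to 1/(1 − a) = 1/(1 − 158) = -1/157. Expand this rational in ℤ_2: compute digits iteratively via d_i = x_i mod 2, x_{i+1} = (x_i − d_i)/2. The first 4 digits are (1, 1, 0, 1).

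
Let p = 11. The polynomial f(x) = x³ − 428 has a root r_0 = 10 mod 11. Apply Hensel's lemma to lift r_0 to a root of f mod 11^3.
r_2 = 626 (mod 1331)

Hensel: r_{i+1} = r_i − f(r_i)/f′(r_i) mod 11^{i+2}, where f′(x) = 3x². Iterate:
  r_0 = 10 (mod 11)
  r_1 = 21 (mod 121)
  r_2 = 626 (mod 1331)
Final: r = 626 with f(r) ≡ 0 mod 11^3.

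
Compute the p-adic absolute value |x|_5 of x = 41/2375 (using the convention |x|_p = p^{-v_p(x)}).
|41/2375|_5 = 125

Step 1 — compute v_5(x) by factoring powers of 5 out of the numerator and denominator: v_5(41/2375) = -3. Step 2 — apply |x|_p = p^{-v_p(x)} = 5^{3} = 125.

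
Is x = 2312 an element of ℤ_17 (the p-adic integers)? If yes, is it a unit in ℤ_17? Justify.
x ∈ ℤ_17 but not a unit; v_17(x) = 2 > 0

ℤ_17 = {x ∈ ℚ_17 : v_17(x) ≥ 0} and ℤ_17^× = {x ∈ ℤ_17 : v_17(x) = 0}. Here v_17(2312) = v_17(num) − v_17(den) = 2; compare against these criteria.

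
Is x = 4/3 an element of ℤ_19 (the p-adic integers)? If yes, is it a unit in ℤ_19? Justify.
x ∈ ℤ_19^× (unit); v_19(x) = 0

ℤ_19 = {x ∈ ℚ_19 : v_19(x) ≥ 0} and ℤ_19^× = {x ∈ ℤ_19 : v_19(x) = 0}. Here v_19(4/3) = v_19(num) − v_19(den) = 0; compare against these criteria.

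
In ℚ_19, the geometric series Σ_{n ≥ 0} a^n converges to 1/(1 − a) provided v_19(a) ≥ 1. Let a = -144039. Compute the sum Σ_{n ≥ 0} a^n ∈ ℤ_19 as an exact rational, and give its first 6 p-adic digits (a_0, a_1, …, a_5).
Σ a^n = 1/(1 − a) = 1/144040;  first 6 digits = (1, 0, 0, 17, 17, 18)

v_19(a) = 3 ≥ 1, so the series converges in ℤ_19 to 1/(1 − a) = 1/(1 − (-144039)) = 1/144040. Expand this rational in ℤ_19: compute digits iteratively via d_i = x_i mod 19, x_{i+1} = (x_i − d_i)/19. The first 6 digits are (1, 0, 0, 17, 17, 18).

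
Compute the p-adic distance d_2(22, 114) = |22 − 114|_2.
d_2(22, 114) = 1/4

Step 1 — x − y = 22 − 114 = -92. Step 2 — v_2(-92) = 2 (factor: -92 = −(2^2 · 23); the sign does not affect v_p). Step 3 — |x − y|_2 = 2^{-2} = 1/4.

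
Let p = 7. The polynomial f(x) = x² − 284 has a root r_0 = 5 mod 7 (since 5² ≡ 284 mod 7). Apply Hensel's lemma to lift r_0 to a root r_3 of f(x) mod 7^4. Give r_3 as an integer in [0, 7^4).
r_3 = 1496 (mod 2401)

Hensel's recurrence: r_{i+1} = r_i − f(r_i)·(f′(r_i))^{-1} mod 7^{i+2}, with f′(x) = 2x. Iterate:
  r_0 = 5 (mod 7)
  r_1 = 26 (mod 49)
  r_2 = 124 (mod 343)
  r_3 = 1496 (mod 2401)
Final: r_3 = 1496, and one checks f(r_3) ≡ 0 mod 7^4.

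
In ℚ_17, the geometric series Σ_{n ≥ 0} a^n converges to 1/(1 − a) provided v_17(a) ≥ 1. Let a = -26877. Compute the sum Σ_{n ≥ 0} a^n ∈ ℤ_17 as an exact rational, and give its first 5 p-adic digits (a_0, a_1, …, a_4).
Σ a^n = 1/(1 − a) = 1/26878;  first 5 digits = (1, 0, 9, 11, 12)

v_17(a) = 2 ≥ 1, so the series converges in ℤ_17 to 1/(1 − a) = 1/(1 − (-26877)) = 1/26878. Expand this rational in ℤ_17: compute digits iteratively via d_i = x_i mod 17, x_{i+1} = (x_i − d_i)/17. The first 5 digits are (1, 0, 9, 11, 12).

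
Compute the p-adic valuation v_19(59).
v_19(59) = 0

v_19(n) is the largest exponent k such that 19^k divides n. Factor out: 59 = 19^0 · 59. (Sign doesn't affect v_p.) So v_19(59) = 0.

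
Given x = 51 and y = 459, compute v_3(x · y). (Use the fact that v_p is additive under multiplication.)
v_3(23409) = 4

v_p(x) = 1 (factor: 51 = 3^1 · 17); v_p(y) = 3 (factor: 459 = 3^3 · 17). Additivity: v_p(xy) = v_p(x) + v_p(y) = 1 + 3 = 4. (Direct check: xy = 23409 = 3^4 · (289).)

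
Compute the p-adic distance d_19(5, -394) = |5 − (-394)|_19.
d_19(5, -394) = 1/19

Step 1 — x − y = 5 − (-394) = 399. Step 2 — v_19(399) = 1 (factor: 399 = (19^1 · 21); the sign does not affect v_p). Step 3 — |x − y|_19 = 19^{-1} = 1/19.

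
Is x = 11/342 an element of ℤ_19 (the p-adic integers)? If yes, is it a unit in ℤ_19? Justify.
x ∉ ℤ_19 (v_19(x) = -1 < 0)

ℤ_19 = {x ∈ ℚ_19 : v_19(x) ≥ 0} and ℤ_19^× = {x ∈ ℤ_19 : v_19(x) = 0}. Here v_19(11/342) = v_19(num) − v_19(den) = -1; compare against these criteria.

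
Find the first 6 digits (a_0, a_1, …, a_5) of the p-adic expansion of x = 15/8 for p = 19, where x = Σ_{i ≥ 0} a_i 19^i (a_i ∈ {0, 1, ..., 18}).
(a_0, …, a_5) = (9, 2, 7, 2, 7, 2)

v_19(15/8) = 0 (numerator and denominator both coprime to 19), so x ∈ ℤ_19^×. Compute digits iteratively via a_i = x_i mod 19, x_{i+1} = (x_i − a_i)/19, with x_0 = x:
  x_0 = 15/8;  a_0 = 9;  x_1 = (x_0 − 9)/19 = -3/8
  x_1 = -3/8;  a_1 = 2;  x_2 = (x_1 − 2)/19 = -1/8
  x_2 = -1/8;  a_2 = 7;  x_3 = (x_2 − 7)/19 = -3/8
  x_3 = -3/8;  a_3 = 2;  x_4 = (x_3 − 2)/19 = -1/8
  x_4 = -1/8;  a_4 = 7;  x_5 = (x_4 − 7)/19 = -3/8
  x_5 = -3/8;  a_5 = 2;  x_6 = (x_5 − 2)/19 = -1/8
Digits: (9, 2, 7, 2, 7, 2).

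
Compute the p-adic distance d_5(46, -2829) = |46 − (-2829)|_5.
d_5(46, -2829) = 1/125

Step 1 — x − y = 46 − (-2829) = 2875. Step 2 — v_5(2875) = 3 (factor: 2875 = (5^3 · 23); the sign does not affect v_p). Step 3 — |x − y|_5 = 5^{-3} = 1/125.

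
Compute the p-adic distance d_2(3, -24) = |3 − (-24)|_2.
d_2(3, -24) = 1

Step 1 — x − y = 3 − (-24) = 27. Step 2 — v_2(27) = 0 (factor: 27 = (2^0 · 27); the sign does not affect v_p). Step 3 — |x − y|_2 = 2^{0} = 1.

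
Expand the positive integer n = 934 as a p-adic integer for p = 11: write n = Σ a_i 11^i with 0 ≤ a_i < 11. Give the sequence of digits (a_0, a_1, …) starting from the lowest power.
(a_0, a_1, …) = (10, 7, 7)

Repeated division by 11 gives the digits low-to-high: 934 = 10 + 7·11^1 + 7·11^2. Digit sequence: (10, 7, 7).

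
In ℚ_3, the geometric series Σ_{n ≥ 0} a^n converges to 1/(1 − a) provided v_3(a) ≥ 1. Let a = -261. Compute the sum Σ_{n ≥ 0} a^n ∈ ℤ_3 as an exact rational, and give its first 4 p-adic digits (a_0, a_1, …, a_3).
Σ a^n = 1/(1 − a) = 1/262;  first 4 digits = (1, 0, 1, 2)

v_3(a) = 2 ≥ 1, so the series converges in ℤ_3 to 1/(1 − a) = 1/(1 − (-261)) = 1/262. Expand this rational in ℤ_3: compute digits iteratively via d_i = x_i mod 3, x_{i+1} = (x_i − d_i)/3. The first 4 digits are (1, 0, 1, 2).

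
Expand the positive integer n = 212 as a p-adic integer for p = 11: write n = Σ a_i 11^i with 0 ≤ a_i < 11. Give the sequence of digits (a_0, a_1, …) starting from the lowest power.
(a_0, a_1, …) = (3, 8, 1)

Repeated division by 11 gives the digits low-to-high: 212 = 3 + 8·11^1 + 1·11^2. Digit sequence: (3, 8, 1).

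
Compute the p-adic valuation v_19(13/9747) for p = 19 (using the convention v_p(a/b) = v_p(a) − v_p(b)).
v_19(13/9747) = -2

Factor powers of 19 from the numerator and denominator of the reduced fraction: 13 = 19^0 · 13 and 9747 = 19^2 · 27. Apply v_p(a/b) = v_p(a) − v_p(b): v_19(13/9747) = 0 − 2 = -2.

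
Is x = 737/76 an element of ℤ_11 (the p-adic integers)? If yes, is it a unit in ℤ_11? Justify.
x ∈ ℤ_11 but not a unit; v_11(x) = 1 > 0

ℤ_11 = {x ∈ ℚ_11 : v_11(x) ≥ 0} and ℤ_11^× = {x ∈ ℤ_11 : v_11(x) = 0}. Here v_11(737/76) = v_11(num) − v_11(den) = 1; compare against these criteria.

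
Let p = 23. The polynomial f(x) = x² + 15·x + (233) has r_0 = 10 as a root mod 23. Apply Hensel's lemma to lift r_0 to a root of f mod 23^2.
r_1 = 102 (mod 529)

Hensel: r_{i+1} = r_i − f(r_i)·(f′(r_i))^{-1} mod 23^{i+2}, f′(x) = 2x + 15. Iterate:
  r_0 = 10 (mod 23)
  r_1 = 102 (mod 529)
Final: r = 102 satisfies f(r) ≡ 0 mod 23^2.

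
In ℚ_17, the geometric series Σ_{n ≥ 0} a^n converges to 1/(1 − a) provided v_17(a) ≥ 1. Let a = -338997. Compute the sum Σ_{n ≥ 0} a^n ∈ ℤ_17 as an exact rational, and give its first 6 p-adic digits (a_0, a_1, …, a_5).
Σ a^n = 1/(1 − a) = 1/338998;  first 6 digits = (1, 0, 0, 16, 12, 16)

v_17(a) = 3 ≥ 1, so the series converges in ℤ_17 to 1/(1 − a) = 1/(1 − (-338997)) = 1/338998. Expand this rational in ℤ_17: compute digits iteratively via d_i = x_i mod 17, x_{i+1} = (x_i − d_i)/17. The first 6 digits are (1, 0, 0, 16, 12, 16).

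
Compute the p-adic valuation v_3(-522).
v_3(-522) = 2

v_3(n) is the largest exponent k such that 3^k divides n. Factor out: -522 = -3^2 · 58. (Sign doesn't affect v_p.) So v_3(-522) = 2.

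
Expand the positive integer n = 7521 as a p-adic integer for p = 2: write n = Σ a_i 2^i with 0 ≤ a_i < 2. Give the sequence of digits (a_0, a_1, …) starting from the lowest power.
(a_0, a_1, …) = (1, 0, 0, 0, 0, 1, 1, 0, 1, 0, 1, 1, 1)

Repeated division by 2 gives the digits low-to-high: 7521 = 1 + 1·2^5 + 1·2^6 + 1·2^8 + 1·2^10 + 1·2^11 + 1·2^12. Digit sequence: (1, 0, 0, 0, 0, 1, 1, 0, 1, 0, 1, 1, 1).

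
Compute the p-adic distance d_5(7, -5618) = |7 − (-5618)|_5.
d_5(7, -5618) = 1/625

Step 1 — x − y = 7 − (-5618) = 5625. Step 2 — v_5(5625) = 4 (factor: 5625 = (5^4 · 9); the sign does not affect v_p). Step 3 — |x − y|_5 = 5^{-4} = 1/625.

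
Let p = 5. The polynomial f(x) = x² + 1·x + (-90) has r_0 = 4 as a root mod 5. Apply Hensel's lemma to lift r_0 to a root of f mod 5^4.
r_3 = 9 (mod 625)

Hensel: r_{i+1} = r_i − f(r_i)·(f′(r_i))^{-1} mod 5^{i+2}, f′(x) = 2x + 1. Iterate:
  r_0 = 4 (mod 5)
  r_1 = 9 (mod 25)
  r_2 = 9 (mod 125)
  r_3 = 9 (mod 625)
Final: r = 9 satisfies f(r) ≡ 0 mod 5^4.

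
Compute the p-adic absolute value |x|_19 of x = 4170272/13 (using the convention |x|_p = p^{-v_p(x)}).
|4170272/13|_19 = 1/130321

Step 1 — compute v_19(x) by factoring powers of 19 out of the numerator and denominator: v_19(4170272/13) = 4. Step 2 — apply |x|_p = p^{-v_p(x)} = 19^{-4} = 1/130321.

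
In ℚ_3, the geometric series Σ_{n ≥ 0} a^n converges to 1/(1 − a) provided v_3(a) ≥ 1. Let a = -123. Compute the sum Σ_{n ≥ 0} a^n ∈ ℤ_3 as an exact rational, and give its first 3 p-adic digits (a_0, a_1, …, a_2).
Σ a^n = 1/(1 − a) = 1/124;  first 3 digits = (1, 1, 2)

v_3(a) = 1 ≥ 1, so the series converges in ℤ_3 to 1/(1 − a) = 1/(1 − (-123)) = 1/124. Expand this rational in ℤ_3: compute digits iteratively via d_i = x_i mod 3, x_{i+1} = (x_i − d_i)/3. The first 3 digits are (1, 1, 2).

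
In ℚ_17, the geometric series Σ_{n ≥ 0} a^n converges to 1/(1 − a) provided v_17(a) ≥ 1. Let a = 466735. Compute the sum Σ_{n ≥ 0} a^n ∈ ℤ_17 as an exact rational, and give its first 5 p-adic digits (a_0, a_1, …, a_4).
Σ a^n = 1/(1 − a) = -1/466734;  first 5 digits = (1, 0, 0, 10, 5)

v_17(a) = 3 ≥ 1, so the series converges in ℤ_17 to 1/(1 − a) = 1/(1 − 466735) = -1/466734. Expand this rational in ℤ_17: compute digits iteratively via d_i = x_i mod 17, x_{i+1} = (x_i − d_i)/17. The first 5 digits are (1, 0, 0, 10, 5).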